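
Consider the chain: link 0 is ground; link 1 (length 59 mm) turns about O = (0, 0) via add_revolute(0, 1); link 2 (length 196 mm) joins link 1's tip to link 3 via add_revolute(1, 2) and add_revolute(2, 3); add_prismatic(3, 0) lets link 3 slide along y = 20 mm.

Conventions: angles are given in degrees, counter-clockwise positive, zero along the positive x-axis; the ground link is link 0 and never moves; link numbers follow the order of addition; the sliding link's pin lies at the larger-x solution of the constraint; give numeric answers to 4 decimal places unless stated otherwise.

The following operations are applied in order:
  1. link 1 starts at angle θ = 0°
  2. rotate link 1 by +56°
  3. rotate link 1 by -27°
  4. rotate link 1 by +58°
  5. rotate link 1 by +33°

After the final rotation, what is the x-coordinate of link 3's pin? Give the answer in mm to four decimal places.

geometry: r = 59 mm, L = 196 mm, e = 20 mm; θ starts at 0°
rotate link 1 by +56°: θ ← 0° +56° = 56°
rotate link 1 by -27°: θ ← 56° -27° = 29°
rotate link 1 by +58°: θ ← 29° +58° = 87°
rotate link 1 by +33°: θ ← 87° +33° = 120°
crank pin P = (r cos θ, r sin θ) = (-29.500000, 51.095499)
h = r sin θ − e = 51.095499 − 20 = 31.095499
x = r cos θ + √(L² − h²) = -29.500000 + 193.517622 = 164.017622

164.0176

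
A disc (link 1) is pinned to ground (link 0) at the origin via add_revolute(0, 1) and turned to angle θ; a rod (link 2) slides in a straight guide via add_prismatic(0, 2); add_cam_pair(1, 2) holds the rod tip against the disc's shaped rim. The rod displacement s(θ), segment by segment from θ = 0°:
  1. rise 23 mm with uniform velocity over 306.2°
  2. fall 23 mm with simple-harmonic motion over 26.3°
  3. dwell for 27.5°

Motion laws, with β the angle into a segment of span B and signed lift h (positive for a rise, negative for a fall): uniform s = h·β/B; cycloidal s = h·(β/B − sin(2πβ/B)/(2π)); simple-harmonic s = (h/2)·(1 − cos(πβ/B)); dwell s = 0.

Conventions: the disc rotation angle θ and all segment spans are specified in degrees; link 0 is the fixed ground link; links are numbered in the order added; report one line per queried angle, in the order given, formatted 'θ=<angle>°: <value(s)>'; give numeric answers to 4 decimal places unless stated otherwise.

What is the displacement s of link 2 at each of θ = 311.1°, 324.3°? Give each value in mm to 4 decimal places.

segment 1 (0° to 306.2°, uniform, h = 23) is passed completely: s = 0.0000 + (23) = 23.0000
θ = 311.1° falls in segment 2 (306.2° to 332.5°, simple-harmonic, h = -23): β = 311.1 − 306.2 = 4.9°, B = 26.3°; Δs = -23/2·(1 − cos(π·0.1863)) = -1.9143; s = 23.0000 − 1.9143 = 21.0857
θ = 324.3° falls in segment 2 (306.2° to 332.5°, simple-harmonic, h = -23): β = 324.3 − 306.2 = 18.1°, B = 26.3°; Δs = -23/2·(1 − cos(π·0.6882)) = -17.9105; s = 23.0000 − 17.9105 = 5.0895

θ=311.1°: 21.0857
θ=324.3°: 5.0895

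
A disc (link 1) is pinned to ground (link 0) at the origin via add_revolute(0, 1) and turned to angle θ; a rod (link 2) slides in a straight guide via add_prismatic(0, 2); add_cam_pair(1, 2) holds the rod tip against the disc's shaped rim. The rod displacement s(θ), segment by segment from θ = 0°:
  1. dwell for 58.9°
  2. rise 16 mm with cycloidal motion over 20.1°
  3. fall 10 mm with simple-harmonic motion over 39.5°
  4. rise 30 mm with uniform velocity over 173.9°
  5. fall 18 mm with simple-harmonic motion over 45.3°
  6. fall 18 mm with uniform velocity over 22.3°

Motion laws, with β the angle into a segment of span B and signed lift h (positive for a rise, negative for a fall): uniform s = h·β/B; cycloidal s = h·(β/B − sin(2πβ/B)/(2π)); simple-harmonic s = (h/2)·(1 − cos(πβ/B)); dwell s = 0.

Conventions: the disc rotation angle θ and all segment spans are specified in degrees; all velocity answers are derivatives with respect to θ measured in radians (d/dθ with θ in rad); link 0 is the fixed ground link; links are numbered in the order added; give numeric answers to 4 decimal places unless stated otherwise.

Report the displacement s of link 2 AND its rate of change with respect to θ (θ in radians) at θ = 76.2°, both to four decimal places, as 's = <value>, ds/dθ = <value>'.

segment 1 (0° to 58.9°, dwell): s unchanged at 0.0000
θ = 76.2° falls in segment 2 (58.9° to 79°, cycloidal, h = 16): β = 76.2 − 58.9 = 17.3°, B = 20.1°; Δs = 16·(0.8607 − sin(2π·0.8607)/(2π)) = 15.7261; s = 0.0000 + 15.7261 = 15.7261
velocity in seg [58.9°–79°] (cycloidal), θ in radians: β = 17.3° = 0.3019 rad, B = 20.1° = 0.3508 rad; ds/dθ = (h/B)(1 − cos(2πβ/B)) = (16/0.3508)(1 − cos(2π·0.8607)) = 16.383062 mm/rad

s = 15.7261, ds/dθ = 16.3831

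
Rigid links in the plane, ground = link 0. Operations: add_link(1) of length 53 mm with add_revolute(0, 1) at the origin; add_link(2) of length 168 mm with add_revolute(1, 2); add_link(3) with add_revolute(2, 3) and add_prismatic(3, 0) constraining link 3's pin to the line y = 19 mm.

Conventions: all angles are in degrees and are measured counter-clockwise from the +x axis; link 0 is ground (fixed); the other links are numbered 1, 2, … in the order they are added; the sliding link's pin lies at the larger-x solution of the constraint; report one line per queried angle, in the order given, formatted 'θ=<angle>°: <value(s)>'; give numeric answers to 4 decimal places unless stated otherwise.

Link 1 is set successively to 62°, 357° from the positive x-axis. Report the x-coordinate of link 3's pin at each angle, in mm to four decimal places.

geometry: r = 53 mm, L = 168 mm, e = 19 mm
θ=62°: crank pin P = (r cos θ, r sin θ) = (24.881993, 46.796222)
θ=62°: h = r sin θ − e = 46.796222 − 19 = 27.796222
θ=62°: x = r cos θ + √(L² − h²) = 24.881993 + 165.684550 = 190.566543
θ=357°: crank pin P = (r cos θ, r sin θ) = (52.927365, -2.773806)
θ=357°: h = r sin θ − e = -2.773806 − 19 = -21.773806
θ=357°: x = r cos θ + √(L² − h²) = 52.927365 + 166.583016 = 219.510382

θ=62°: 190.5665
θ=357°: 219.5104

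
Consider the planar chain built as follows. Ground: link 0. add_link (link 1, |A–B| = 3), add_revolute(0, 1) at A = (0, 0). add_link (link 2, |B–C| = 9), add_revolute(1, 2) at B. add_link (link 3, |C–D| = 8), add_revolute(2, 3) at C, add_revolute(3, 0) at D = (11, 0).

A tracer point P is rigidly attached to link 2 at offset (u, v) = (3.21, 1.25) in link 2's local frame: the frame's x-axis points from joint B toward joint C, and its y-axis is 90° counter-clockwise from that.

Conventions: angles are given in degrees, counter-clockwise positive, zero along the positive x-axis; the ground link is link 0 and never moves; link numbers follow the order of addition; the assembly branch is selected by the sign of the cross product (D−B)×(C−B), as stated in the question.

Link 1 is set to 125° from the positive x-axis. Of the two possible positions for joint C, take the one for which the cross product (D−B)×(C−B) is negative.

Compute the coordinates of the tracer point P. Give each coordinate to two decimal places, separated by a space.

A=(0,0), D=(11.00,0)
B = A + 3.00·(cos125°, sin125°) = (-1.7207, 2.4575)
|BD| = 12.9559
circle(B,9.00) ∩ circle(D,8.00): a=7.1340, h=5.4869
  candidates: C₊=(6.3245,6.4915) cross=71.087; C₋=(4.2431,-4.2830) cross=-71.087
  branch - wants cross < 0 → take C=(4.2431,-4.2830) (cross=-71.087)
ex = (C−B)/|BC| = (0.6626,-0.7489); ey = (0.7489,0.6626)
P = B + 3.21·ex + 1.25·ey = (1.3425,0.8817)

1.34 0.88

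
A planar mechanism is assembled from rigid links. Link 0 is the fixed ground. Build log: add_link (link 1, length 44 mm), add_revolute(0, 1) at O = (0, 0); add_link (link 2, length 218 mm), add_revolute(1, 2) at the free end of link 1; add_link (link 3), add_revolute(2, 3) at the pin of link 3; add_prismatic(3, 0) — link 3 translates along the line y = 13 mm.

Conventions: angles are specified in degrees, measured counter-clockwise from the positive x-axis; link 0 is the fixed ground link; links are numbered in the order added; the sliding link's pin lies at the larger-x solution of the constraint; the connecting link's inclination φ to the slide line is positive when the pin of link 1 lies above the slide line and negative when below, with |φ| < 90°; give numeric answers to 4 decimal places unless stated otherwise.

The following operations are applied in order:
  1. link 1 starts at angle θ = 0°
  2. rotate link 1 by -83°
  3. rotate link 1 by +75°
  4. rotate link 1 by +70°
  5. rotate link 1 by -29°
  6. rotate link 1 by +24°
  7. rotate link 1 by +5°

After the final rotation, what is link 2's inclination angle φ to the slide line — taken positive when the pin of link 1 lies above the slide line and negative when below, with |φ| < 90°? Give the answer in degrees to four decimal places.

geometry: r = 44 mm, L = 218 mm, e = 13 mm; θ starts at 0°
rotate link 1 by -83°: θ ← 0° -83° = -83°
rotate link 1 by +75°: θ ← -83° +75° = -8°
rotate link 1 by +70°: θ ← -8° +70° = 62°
rotate link 1 by -29°: θ ← 62° -29° = 33°
rotate link 1 by +24°: θ ← 33° +24° = 57°
rotate link 1 by +5°: θ ← 57° +5° = 62°
h = r sin θ − e = 38.849694 − 13 = 25.849694
sin φ = h / L = 25.849694 / 218 = 0.11857658
φ = arcsin(0.11857658) = 6.809960°

6.8100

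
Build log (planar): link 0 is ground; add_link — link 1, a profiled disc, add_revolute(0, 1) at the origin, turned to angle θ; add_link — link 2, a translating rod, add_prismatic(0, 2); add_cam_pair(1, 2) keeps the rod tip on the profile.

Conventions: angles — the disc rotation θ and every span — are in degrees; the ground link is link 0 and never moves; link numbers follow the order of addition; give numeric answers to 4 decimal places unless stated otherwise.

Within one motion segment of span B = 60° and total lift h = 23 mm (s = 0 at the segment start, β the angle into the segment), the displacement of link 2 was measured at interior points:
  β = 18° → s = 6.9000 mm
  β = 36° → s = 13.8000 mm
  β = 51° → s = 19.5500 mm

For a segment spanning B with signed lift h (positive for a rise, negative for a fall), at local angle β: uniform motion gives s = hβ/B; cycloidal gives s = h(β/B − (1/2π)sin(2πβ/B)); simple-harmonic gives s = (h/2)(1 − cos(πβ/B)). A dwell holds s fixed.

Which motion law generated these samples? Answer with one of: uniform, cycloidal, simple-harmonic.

candidates at β/B = r: uniform s = h·r (linear in β); cycloidal s = h·(r − sin(2πr)/(2π)); simple-harmonic s = (h/2)(1 − cos(πr))
β=18°: printed 6.9000 | uniform 6.9000, cycloidal 3.4186, simple-harmonic 4.7405
β=36°: printed 13.8000 | uniform 13.8000, cycloidal 15.9516, simple-harmonic 15.0537
β=51°: printed 19.5500 | uniform 19.5500, cycloidal 22.5115, simple-harmonic 21.7466
only one law matches every sample → uniform

uniform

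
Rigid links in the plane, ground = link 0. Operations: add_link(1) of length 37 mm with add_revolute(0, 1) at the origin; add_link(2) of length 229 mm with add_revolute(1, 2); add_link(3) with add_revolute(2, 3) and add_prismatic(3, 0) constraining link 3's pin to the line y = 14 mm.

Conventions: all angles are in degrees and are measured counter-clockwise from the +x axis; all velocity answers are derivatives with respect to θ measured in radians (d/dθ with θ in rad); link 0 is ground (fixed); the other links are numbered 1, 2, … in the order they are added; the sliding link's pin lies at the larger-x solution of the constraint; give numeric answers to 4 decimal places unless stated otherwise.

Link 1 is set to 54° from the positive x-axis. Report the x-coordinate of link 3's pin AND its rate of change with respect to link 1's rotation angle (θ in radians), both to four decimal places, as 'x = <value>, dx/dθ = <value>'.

geometry: r = 37 mm, L = 229 mm, e = 14 mm
crank pin P = (r cos θ, r sin θ) = (21.748054, 29.933629)
h = r sin θ − e = 29.933629 − 14 = 15.933629
x = r cos θ + √(L² − h²) = 21.748054 + 228.445003 = 250.193058
dx/dθ = −r sin θ − h·r cos θ/√(L² − h²) (θ in radians; h = 15.933629) = -31.450517

x = 250.1931, dx/dθ = -31.4505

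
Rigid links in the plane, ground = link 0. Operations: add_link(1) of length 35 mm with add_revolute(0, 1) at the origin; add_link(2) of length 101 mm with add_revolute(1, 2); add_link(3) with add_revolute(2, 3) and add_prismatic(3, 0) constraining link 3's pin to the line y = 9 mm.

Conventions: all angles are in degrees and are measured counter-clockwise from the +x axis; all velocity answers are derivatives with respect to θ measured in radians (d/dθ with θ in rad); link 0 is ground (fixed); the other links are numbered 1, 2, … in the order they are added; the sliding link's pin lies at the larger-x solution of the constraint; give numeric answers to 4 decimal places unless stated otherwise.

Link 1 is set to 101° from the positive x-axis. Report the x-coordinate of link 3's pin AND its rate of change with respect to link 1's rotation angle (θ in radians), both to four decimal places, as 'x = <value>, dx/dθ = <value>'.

geometry: r = 35 mm, L = 101 mm, e = 9 mm
crank pin P = (r cos θ, r sin θ) = (-6.678315, 34.356951)
h = r sin θ − e = 34.356951 − 9 = 25.356951
x = r cos θ + √(L² − h²) = -6.678315 + 97.765152 = 91.086838
dx/dθ = −r sin θ − h·r cos θ/√(L² − h²) (θ in radians; h = 25.356951) = -32.624824

x = 91.0868, dx/dθ = -32.6248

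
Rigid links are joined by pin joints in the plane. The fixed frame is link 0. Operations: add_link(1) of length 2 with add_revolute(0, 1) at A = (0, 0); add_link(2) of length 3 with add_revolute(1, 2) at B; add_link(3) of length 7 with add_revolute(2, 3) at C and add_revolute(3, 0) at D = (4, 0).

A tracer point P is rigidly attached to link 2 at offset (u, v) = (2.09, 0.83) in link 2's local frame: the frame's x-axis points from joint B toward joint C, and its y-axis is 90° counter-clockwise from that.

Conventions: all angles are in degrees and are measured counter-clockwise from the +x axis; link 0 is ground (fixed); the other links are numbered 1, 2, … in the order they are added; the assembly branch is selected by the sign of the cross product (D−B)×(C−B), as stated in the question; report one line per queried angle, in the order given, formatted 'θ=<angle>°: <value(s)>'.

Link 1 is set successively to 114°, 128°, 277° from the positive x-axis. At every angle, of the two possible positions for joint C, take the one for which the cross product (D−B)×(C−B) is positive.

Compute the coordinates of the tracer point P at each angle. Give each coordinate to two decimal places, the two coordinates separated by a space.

A=(0,0), D=(4.00,0)
θ=114°: B = A + 2.00·(cos114°, sin114°) = (-0.8135, 1.8271)
θ=114°: |BD| = 5.1486
θ=114°: circle(B,3.00) ∩ circle(D,7.00): a=-1.3103, h=2.6987
θ=114°:   candidates: C₊=(-1.0808,4.8152) cross=13.895; C₋=(-2.9962,-0.2310) cross=-13.895
θ=114°:   branch + wants cross > 0 → take C=(-1.0808,4.8152) (cross=13.895)
θ=114°: ex = (C−B)/|BC| = (-0.0891,0.9960); ey = (-0.9960,-0.0891)
θ=114°: P = B + 2.09·ex + 0.83·ey = (-1.8264,3.8348)
θ=128°: B = A + 2.00·(cos128°, sin128°) = (-1.2313, 1.5760)
θ=128°: |BD| = 5.4636
θ=128°: circle(B,3.00) ∩ circle(D,7.00): a=-0.9288, h=2.8526
θ=128°:   candidates: C₊=(-1.2978,4.5753) cross=15.585; C₋=(-2.9435,-0.8874) cross=-15.585
θ=128°:   branch + wants cross > 0 → take C=(-1.2978,4.5753) (cross=15.585)
θ=128°: ex = (C−B)/|BC| = (-0.0222,0.9998); ey = (-0.9998,-0.0222)
θ=128°: P = B + 2.09·ex + 0.83·ey = (-2.1074,3.6471)
θ=277°: B = A + 2.00·(cos277°, sin277°) = (0.2437, -1.9851)
θ=277°: |BD| = 4.2485
θ=277°: circle(B,3.00) ∩ circle(D,7.00): a=-2.5832, h=1.5254
θ=277°:   candidates: C₊=(-2.7529,-1.8434) cross=6.481; C₋=(-1.3274,-4.5408) cross=-6.481
θ=277°:   branch + wants cross > 0 → take C=(-2.7529,-1.8434) (cross=6.481)
θ=277°: ex = (C−B)/|BC| = (-0.9989,0.0472); ey = (-0.0472,-0.9989)
θ=277°: P = B + 2.09·ex + 0.83·ey = (-1.8831,-2.7155)

θ=114°: -1.83 3.83
θ=128°: -2.11 3.65
θ=277°: -1.88 -2.72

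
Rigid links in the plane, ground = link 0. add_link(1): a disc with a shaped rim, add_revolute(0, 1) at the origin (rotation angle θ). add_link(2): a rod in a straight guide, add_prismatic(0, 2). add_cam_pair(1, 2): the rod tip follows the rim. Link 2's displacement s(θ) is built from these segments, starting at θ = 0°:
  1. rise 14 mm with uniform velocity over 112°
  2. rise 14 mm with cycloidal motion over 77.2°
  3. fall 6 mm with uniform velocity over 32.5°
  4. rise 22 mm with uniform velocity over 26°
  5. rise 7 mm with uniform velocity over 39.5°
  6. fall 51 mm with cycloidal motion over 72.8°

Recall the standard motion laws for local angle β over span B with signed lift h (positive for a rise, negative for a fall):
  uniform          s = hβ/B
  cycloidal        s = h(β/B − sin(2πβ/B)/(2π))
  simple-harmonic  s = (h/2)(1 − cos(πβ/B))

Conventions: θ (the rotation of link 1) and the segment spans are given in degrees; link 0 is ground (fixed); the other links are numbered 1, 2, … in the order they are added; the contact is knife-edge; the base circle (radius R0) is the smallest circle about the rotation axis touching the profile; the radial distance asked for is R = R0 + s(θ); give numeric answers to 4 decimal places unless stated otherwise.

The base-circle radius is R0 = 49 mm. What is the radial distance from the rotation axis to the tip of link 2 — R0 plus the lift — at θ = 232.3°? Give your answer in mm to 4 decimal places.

segment 1 (0° to 112°, uniform, h = 14) is passed completely: s = 0.0000 + (14) = 14.0000
segment 2 (112° to 189.2°, cycloidal, h = 14) is passed completely: s = 14.0000 + (14) = 28.0000
segment 3 (189.2° to 221.7°, uniform, h = -6) is passed completely: s = 28.0000 + (-6) = 22.0000
θ = 232.3° falls in segment 4 (221.7° to 247.7°, uniform, h = 22): β = 232.3 − 221.7 = 10.6°, B = 26°; Δs = 22·10.6/26 = 8.9692; s = 22.0000 + 8.9692 = 30.9692
R = R0 + s = 49 + 30.9692 = 79.9692

79.9692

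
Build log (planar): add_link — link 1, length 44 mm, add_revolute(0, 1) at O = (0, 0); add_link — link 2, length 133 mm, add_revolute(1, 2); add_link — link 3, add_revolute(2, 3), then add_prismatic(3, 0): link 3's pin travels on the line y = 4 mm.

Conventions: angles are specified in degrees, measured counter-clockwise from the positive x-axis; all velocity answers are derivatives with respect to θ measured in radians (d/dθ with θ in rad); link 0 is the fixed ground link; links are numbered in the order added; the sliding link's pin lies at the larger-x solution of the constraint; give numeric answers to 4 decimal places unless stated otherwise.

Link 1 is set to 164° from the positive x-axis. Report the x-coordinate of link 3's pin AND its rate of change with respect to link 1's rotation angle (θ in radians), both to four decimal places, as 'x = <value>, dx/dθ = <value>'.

geometry: r = 44 mm, L = 133 mm, e = 4 mm
crank pin P = (r cos θ, r sin θ) = (-42.295515, 12.128044)
h = r sin θ − e = 12.128044 − 4 = 8.128044
x = r cos θ + √(L² − h²) = -42.295515 + 132.751403 = 90.455888
dx/dθ = −r sin θ − h·r cos θ/√(L² − h²) (θ in radians; h = 8.128044) = -9.538393

x = 90.4559, dx/dθ = -9.5384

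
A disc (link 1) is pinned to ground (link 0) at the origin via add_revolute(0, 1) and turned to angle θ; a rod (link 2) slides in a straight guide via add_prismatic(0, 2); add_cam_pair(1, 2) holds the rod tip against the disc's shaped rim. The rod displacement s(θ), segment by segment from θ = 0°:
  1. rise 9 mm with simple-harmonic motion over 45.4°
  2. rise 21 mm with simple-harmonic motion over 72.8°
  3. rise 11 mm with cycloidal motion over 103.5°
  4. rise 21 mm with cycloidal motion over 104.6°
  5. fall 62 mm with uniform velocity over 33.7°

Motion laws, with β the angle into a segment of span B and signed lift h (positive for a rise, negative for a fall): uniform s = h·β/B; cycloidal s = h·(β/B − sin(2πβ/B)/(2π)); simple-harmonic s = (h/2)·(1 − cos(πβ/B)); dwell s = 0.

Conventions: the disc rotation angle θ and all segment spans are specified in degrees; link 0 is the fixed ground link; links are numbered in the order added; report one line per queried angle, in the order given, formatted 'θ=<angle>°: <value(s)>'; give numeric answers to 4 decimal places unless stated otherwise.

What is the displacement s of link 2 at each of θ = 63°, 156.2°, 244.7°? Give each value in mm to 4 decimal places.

segment 1 (0° to 45.4°, simple-harmonic, h = 9) is passed completely: s = 0.0000 + (9) = 9.0000
θ = 63° falls in segment 2 (45.4° to 118.2°, simple-harmonic, h = 21): β = 63 − 45.4 = 17.6°, B = 72.8°; Δs = 21/2·(1 − cos(π·0.2418)) = 2.8856; s = 9.0000 + 2.8856 = 11.8856
segment 2 (45.4° to 118.2°, simple-harmonic, h = 21) is passed completely: s = 9.0000 + (21) = 30.0000
θ = 156.2° falls in segment 3 (118.2° to 221.7°, cycloidal, h = 11): β = 156.2 − 118.2 = 38°, B = 103.5°; Δs = 11·(0.3671 − sin(2π·0.3671)/(2π)) = 2.7412; s = 30.0000 + 2.7412 = 32.7412
segment 3 (118.2° to 221.7°, cycloidal, h = 11) is passed completely: s = 30.0000 + (11) = 41.0000
θ = 244.7° falls in segment 4 (221.7° to 326.3°, cycloidal, h = 21): β = 244.7 − 221.7 = 23°, B = 104.6°; Δs = 21·(0.2199 − sin(2π·0.2199)/(2π)) = 1.3350; s = 41.0000 + 1.3350 = 42.3350

θ=63°: 11.8856
θ=156.2°: 32.7412
θ=244.7°: 42.3350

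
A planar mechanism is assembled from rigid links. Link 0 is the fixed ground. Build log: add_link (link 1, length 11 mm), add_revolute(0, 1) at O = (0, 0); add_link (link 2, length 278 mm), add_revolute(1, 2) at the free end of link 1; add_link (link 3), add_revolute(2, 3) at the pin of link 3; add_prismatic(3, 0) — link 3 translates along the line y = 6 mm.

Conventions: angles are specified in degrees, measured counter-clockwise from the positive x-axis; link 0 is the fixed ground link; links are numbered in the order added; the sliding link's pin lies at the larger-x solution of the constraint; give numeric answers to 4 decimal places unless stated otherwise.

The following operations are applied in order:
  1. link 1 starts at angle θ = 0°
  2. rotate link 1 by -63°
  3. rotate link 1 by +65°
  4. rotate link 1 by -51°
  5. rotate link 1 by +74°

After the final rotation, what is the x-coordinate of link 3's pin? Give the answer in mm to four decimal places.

geometry: r = 11 mm, L = 278 mm, e = 6 mm; θ starts at 0°
rotate link 1 by -63°: θ ← 0° -63° = -63°
rotate link 1 by +65°: θ ← -63° +65° = 2°
rotate link 1 by -51°: θ ← 2° -51° = -49°
rotate link 1 by +74°: θ ← -49° +74° = 25°
crank pin P = (r cos θ, r sin θ) = (9.969386, 4.648801)
h = r sin θ − e = 4.648801 − 6 = -1.351199
x = r cos θ + √(L² − h²) = 9.969386 + 277.996716 = 287.966102

287.9661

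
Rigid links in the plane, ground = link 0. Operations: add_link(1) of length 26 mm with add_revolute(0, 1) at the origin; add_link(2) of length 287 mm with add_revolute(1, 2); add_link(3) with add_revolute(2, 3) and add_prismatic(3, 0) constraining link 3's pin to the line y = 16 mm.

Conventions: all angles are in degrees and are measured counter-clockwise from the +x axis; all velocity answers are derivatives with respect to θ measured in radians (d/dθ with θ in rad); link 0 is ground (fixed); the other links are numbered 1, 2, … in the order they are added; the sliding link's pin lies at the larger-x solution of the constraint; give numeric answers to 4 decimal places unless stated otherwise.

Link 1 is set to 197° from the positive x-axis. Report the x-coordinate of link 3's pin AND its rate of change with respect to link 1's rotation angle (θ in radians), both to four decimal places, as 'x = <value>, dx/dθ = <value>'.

geometry: r = 26 mm, L = 287 mm, e = 16 mm
crank pin P = (r cos θ, r sin θ) = (-24.863924, -7.601664)
h = r sin θ − e = -7.601664 − 16 = -23.601664
x = r cos θ + √(L² − h²) = -24.863924 + 286.027903 = 261.163980
dx/dθ = −r sin θ − h·r cos θ/√(L² − h²) (θ in radians; h = -23.601664) = 5.550011

x = 261.1640, dx/dθ = 5.5500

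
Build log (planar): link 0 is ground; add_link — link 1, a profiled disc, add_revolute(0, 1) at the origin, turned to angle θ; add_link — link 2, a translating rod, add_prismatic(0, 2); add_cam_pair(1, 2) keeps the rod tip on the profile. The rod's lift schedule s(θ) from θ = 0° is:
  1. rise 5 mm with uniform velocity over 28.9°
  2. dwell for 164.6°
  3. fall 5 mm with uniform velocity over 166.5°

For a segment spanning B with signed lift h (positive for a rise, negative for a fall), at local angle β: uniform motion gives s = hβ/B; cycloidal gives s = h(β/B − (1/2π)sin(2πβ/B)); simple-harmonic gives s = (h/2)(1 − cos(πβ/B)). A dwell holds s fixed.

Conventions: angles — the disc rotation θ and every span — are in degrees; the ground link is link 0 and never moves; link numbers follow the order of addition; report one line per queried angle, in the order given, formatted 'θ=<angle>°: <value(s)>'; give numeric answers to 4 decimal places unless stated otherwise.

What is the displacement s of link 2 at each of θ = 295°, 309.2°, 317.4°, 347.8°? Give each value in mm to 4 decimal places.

seg 1 [0°–28.9°] uniform, h=5: full span → s += 5 → s = 5.0000
seg 2 [28.9°–193.5°] dwell: s stays 5.0000
seg 3 [193.5°–360°] uniform, h=-5: θ=295° here. β=101.5, B=166.5. -5·101.5/166.5 = -3.0480 → s = 1.9520
seg 3 [193.5°–360°] uniform, h=-5: θ=309.2° here. β=115.7, B=166.5. -5·115.7/166.5 = -3.4745 → s = 1.5255
seg 3 [193.5°–360°] uniform, h=-5: θ=317.4° here. β=123.9, B=166.5. -5·123.9/166.5 = -3.7207 → s = 1.2793
seg 3 [193.5°–360°] uniform, h=-5: θ=347.8° here. β=154.3, B=166.5. -5·154.3/166.5 = -4.6336 → s = 0.3664

θ=295°: 1.9520
θ=309.2°: 1.5255
θ=317.4°: 1.2793
θ=347.8°: 0.3664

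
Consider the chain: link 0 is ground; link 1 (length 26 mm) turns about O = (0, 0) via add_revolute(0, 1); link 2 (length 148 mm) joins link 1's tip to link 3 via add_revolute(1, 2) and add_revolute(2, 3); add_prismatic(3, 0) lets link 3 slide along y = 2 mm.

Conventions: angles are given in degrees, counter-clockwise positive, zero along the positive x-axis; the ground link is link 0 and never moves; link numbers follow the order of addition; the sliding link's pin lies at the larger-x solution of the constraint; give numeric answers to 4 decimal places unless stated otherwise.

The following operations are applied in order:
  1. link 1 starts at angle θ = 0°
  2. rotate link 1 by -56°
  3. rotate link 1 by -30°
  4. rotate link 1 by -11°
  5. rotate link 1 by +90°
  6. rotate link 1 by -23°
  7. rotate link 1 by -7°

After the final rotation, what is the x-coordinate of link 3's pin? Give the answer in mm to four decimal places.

geometry: r = 26 mm, L = 148 mm, e = 2 mm; θ starts at 0°
rotate link 1 by -56°: θ ← 0° -56° = -56°
rotate link 1 by -30°: θ ← -56° -30° = -86°
rotate link 1 by -11°: θ ← -86° -11° = -97°
rotate link 1 by +90°: θ ← -97° +90° = -7°
rotate link 1 by -23°: θ ← -7° -23° = -30°
rotate link 1 by -7°: θ ← -30° -7° = -37°
crank pin P = (r cos θ, r sin θ) = (20.764523, -15.647191)
h = r sin θ − e = -15.647191 − 2 = -17.647191
x = r cos θ + √(L² − h²) = 20.764523 + 146.944128 = 167.708651

167.7087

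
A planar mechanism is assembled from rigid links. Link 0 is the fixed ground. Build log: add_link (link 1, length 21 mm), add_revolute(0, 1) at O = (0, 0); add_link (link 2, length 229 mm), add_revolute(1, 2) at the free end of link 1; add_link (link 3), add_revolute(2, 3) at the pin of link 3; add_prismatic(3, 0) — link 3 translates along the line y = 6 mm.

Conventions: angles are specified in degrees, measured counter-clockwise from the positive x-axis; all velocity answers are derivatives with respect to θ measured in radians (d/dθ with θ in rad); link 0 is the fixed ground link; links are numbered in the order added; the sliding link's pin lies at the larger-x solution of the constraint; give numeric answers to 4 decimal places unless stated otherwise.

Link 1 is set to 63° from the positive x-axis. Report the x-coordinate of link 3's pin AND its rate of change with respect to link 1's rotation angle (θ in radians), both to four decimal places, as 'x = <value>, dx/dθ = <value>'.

geometry: r = 21 mm, L = 229 mm, e = 6 mm
crank pin P = (r cos θ, r sin θ) = (9.533800, 18.711137)
h = r sin θ − e = 18.711137 − 6 = 12.711137
x = r cos θ + √(L² − h²) = 9.533800 + 228.646948 = 238.180749
dx/dθ = −r sin θ − h·r cos θ/√(L² − h²) (θ in radians; h = 12.711137) = -19.241148

x = 238.1807, dx/dθ = -19.2411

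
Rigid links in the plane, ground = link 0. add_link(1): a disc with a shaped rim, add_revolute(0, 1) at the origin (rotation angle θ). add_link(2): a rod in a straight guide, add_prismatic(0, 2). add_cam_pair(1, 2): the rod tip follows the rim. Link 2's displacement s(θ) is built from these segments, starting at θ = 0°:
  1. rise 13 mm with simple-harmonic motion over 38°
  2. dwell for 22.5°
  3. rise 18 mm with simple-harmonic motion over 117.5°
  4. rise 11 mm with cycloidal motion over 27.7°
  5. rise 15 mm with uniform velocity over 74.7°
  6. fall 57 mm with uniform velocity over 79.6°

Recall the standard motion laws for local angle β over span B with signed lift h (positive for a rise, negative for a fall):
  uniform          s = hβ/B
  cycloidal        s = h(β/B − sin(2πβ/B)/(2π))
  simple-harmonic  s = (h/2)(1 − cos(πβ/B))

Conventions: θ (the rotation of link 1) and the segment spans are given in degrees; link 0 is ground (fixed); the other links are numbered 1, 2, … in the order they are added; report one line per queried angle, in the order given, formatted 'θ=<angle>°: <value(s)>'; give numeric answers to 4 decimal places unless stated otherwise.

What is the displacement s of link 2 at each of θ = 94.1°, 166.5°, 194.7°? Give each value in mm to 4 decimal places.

segment 1 (0° to 38°, simple-harmonic, h = 13) is passed completely: s = 0.0000 + (13) = 13.0000
segment 2 (38° to 60.5°, dwell): s unchanged at 13.0000
θ = 94.1° falls in segment 3 (60.5° to 178°, simple-harmonic, h = 18): β = 94.1 − 60.5 = 33.6°, B = 117.5°; Δs = 18/2·(1 − cos(π·0.2860)) = 3.3940; s = 13.0000 + 3.3940 = 16.3940
θ = 166.5° falls in segment 3 (60.5° to 178°, simple-harmonic, h = 18): β = 166.5 − 60.5 = 106°, B = 117.5°; Δs = 18/2·(1 − cos(π·0.9021)) = 17.5779; s = 13.0000 + 17.5779 = 30.5779
segment 3 (60.5° to 178°, simple-harmonic, h = 18) is passed completely: s = 13.0000 + (18) = 31.0000
θ = 194.7° falls in segment 4 (178° to 205.7°, cycloidal, h = 11): β = 194.7 − 178 = 16.7°, B = 27.7°; Δs = 11·(0.6029 − sin(2π·0.6029)/(2π)) = 7.6863; s = 31.0000 + 7.6863 = 38.6863

θ=94.1°: 16.3940
θ=166.5°: 30.5779
θ=194.7°: 38.6863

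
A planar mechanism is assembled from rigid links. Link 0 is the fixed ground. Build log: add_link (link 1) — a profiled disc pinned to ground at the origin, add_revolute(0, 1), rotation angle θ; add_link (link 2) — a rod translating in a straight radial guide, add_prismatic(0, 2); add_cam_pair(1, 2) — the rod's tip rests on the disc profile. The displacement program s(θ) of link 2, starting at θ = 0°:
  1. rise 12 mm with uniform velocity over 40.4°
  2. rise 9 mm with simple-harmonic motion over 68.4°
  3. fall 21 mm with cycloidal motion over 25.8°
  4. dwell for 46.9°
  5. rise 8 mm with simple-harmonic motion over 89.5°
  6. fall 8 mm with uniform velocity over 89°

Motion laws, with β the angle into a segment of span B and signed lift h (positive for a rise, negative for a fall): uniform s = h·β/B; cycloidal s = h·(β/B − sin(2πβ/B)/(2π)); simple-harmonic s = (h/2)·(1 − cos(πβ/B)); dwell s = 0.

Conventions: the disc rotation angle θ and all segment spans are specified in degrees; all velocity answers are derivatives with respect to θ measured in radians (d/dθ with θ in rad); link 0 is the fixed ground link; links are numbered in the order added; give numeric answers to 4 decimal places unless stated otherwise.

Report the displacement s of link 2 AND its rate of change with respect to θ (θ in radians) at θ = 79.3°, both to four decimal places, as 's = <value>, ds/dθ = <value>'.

seg 1 [0°–40.4°] uniform, h=12: full span → s += 12 → s = 12.0000
seg 2 [40.4°–108.8°] simple-harmonic, h=9: θ=79.3° here. β=38.9, B=68.4. 9/2·(1 − cos(π·0.5687)) = 5.4639 → s = 17.4639
velocity in seg [40.4°–108.8°] (simple-harmonic), θ in radians: β = 38.9° = 0.6789 rad, B = 68.4° = 1.1938 rad; ds/dθ = (πh/(2B)) sin(πβ/B) = (π·9/(2·1.1938)) sin(π·0.5687) = 11.567256 mm/rad

s = 17.4639, ds/dθ = 11.5673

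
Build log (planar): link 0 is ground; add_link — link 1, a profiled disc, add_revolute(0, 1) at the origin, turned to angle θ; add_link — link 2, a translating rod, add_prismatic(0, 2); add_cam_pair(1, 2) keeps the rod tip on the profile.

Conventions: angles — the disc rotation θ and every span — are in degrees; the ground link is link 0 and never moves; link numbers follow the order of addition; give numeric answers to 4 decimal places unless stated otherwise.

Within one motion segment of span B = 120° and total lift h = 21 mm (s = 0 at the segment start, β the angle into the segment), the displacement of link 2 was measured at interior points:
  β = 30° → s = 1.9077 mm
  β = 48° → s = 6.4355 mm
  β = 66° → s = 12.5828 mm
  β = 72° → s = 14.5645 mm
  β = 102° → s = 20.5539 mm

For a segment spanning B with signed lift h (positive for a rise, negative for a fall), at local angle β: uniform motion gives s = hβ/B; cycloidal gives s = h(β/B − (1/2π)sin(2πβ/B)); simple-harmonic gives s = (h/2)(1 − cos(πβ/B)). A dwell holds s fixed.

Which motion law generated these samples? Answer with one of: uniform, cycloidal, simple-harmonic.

candidates at β/B = r: uniform s = h·r (linear in β); cycloidal s = h·(r − sin(2πr)/(2π)); simple-harmonic s = (h/2)(1 − cos(πr))
β=30°: printed 1.9077 | uniform 5.2500, cycloidal 1.9077, simple-harmonic 3.0754
β=48°: printed 6.4355 | uniform 8.4000, cycloidal 6.4355, simple-harmonic 7.2553
β=66°: printed 12.5828 | uniform 11.5500, cycloidal 12.5828, simple-harmonic 12.1426
β=72°: printed 14.5645 | uniform 12.6000, cycloidal 14.5645, simple-harmonic 13.7447
β=102°: printed 20.5539 | uniform 17.8500, cycloidal 20.5539, simple-harmonic 19.8556
only one law matches every sample → cycloidal

cycloidal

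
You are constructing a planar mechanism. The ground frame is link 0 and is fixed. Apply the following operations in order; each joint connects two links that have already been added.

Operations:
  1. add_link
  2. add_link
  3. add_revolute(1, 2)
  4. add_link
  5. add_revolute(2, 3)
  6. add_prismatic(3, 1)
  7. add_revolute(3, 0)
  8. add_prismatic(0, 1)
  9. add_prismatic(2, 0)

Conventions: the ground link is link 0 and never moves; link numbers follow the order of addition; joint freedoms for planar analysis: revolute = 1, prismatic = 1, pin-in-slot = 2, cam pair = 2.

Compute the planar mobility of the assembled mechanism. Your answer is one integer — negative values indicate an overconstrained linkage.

link 0 = ground. State L|J1|J2 = 1|0|0
+link1  2|0|0
+link2  3|0|0
R(1,2) f=1→J1  3|1|0
+link3  4|1|0
R(2,3) f=1→J1  4|2|0
P(3,1) f=1→J1  4|3|0
R(3,0) f=1→J1  4|4|0
P(0,1) f=1→J1  4|5|0
P(2,0) f=1→J1  4|6|0
M = 3(4−1)−2·6−0 = 9−12−0 = -3

M = -3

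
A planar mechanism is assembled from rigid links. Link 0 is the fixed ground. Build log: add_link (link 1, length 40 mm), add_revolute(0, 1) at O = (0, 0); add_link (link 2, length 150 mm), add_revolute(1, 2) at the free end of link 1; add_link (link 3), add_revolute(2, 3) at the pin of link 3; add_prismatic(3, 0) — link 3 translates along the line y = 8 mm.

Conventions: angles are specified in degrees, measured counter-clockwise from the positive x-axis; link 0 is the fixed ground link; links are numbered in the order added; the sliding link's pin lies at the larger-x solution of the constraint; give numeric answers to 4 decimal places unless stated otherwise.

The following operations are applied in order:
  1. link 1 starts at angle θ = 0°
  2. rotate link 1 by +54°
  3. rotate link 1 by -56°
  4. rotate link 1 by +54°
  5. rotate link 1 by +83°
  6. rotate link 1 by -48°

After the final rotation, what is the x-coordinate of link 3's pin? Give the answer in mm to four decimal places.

geometry: r = 40 mm, L = 150 mm, e = 8 mm; θ starts at 0°
rotate link 1 by +54°: θ ← 0° +54° = 54°
rotate link 1 by -56°: θ ← 54° -56° = -2°
rotate link 1 by +54°: θ ← -2° +54° = 52°
rotate link 1 by +83°: θ ← 52° +83° = 135°
rotate link 1 by -48°: θ ← 135° -48° = 87°
crank pin P = (r cos θ, r sin θ) = (2.093438, 39.945181)
h = r sin θ − e = 39.945181 − 8 = 31.945181
x = r cos θ + √(L² − h²) = 2.093438 + 146.558880 = 148.652319

148.6523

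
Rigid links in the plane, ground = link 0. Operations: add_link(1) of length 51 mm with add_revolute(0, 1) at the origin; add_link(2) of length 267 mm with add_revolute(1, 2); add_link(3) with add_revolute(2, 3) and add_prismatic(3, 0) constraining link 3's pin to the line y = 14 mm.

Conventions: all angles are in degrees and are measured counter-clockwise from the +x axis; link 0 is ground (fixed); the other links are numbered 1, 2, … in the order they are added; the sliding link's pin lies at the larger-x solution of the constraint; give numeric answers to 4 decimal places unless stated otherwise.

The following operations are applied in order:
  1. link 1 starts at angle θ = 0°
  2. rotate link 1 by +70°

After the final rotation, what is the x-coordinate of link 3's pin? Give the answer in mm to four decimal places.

geometry: r = 51 mm, L = 267 mm, e = 14 mm; θ starts at 0°
rotate link 1 by +70°: θ ← 0° +70° = 70°
crank pin P = (r cos θ, r sin θ) = (17.443027, 47.924324)
h = r sin θ − e = 47.924324 − 14 = 33.924324
x = r cos θ + √(L² − h²) = 17.443027 + 264.836063 = 282.279090

282.2791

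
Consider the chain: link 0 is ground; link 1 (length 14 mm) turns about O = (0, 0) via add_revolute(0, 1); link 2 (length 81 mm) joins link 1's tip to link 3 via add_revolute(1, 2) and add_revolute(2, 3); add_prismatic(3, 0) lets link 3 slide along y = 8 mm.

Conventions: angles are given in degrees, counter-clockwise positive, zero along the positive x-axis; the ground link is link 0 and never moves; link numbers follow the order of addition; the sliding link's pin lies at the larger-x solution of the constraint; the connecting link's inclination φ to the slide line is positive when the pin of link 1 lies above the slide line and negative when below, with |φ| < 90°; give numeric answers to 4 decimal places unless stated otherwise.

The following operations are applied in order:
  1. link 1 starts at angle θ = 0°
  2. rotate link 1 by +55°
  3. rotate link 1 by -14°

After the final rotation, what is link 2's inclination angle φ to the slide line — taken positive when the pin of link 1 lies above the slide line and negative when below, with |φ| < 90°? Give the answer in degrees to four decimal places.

geometry: r = 14 mm, L = 81 mm, e = 8 mm; θ starts at 0°
rotate link 1 by +55°: θ ← 0° +55° = 55°
rotate link 1 by -14°: θ ← 55° -14° = 41°
h = r sin θ − e = 9.184826 − 8 = 1.184826
sin φ = h / L = 1.184826 / 81 = 0.01462749
φ = arcsin(0.01462749) = 0.838123°

0.8381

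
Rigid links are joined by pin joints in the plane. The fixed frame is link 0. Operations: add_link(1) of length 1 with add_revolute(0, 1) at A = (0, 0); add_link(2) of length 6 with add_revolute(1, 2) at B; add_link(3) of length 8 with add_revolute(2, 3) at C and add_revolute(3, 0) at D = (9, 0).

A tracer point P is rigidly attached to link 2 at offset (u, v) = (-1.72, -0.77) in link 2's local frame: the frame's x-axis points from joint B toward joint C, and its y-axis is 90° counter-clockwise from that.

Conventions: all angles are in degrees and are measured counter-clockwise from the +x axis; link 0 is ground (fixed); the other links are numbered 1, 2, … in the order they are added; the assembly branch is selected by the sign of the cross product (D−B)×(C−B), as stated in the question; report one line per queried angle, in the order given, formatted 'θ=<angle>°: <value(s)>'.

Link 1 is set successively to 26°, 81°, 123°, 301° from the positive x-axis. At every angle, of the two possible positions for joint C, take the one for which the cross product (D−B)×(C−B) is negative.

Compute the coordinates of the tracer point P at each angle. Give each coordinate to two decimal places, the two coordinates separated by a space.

A=(0,0), D=(9.00,0)
θ=26°: B = A + 1.00·(cos26°, sin26°) = (0.8988, 0.4384)
θ=26°: |BD| = 8.1131
θ=26°: circle(B,6.00) ∩ circle(D,8.00): a=2.3309, h=5.5287
θ=26°:   candidates: C₊=(3.5250,5.8331) cross=44.855; C₋=(2.9276,-5.2082) cross=-44.855
θ=26°:   branch - wants cross < 0 → take C=(2.9276,-5.2082) (cross=-44.855)
θ=26°: ex = (C−B)/|BC| = (0.3381,-0.9411); ey = (0.9411,0.3381)
θ=26°: P = B + -1.72·ex + -0.77·ey = (-0.4074,1.7967)
θ=81°: B = A + 1.00·(cos81°, sin81°) = (0.1564, 0.9877)
θ=81°: |BD| = 8.8985
θ=81°: circle(B,6.00) ∩ circle(D,8.00): a=2.8760, h=5.2658
θ=81°:   candidates: C₊=(3.5991,5.9017) cross=46.858; C₋=(2.4302,-4.5648) cross=-46.858
θ=81°:   branch - wants cross < 0 → take C=(2.4302,-4.5648) (cross=-46.858)
θ=81°: ex = (C−B)/|BC| = (0.3790,-0.9254); ey = (0.9254,0.3790)
θ=81°: P = B + -1.72·ex + -0.77·ey = (-1.2079,2.2876)
θ=123°: B = A + 1.00·(cos123°, sin123°) = (-0.5446, 0.8387)
θ=123°: |BD| = 9.5814
θ=123°: circle(B,6.00) ∩ circle(D,8.00): a=3.3295, h=4.9914
θ=123°:   candidates: C₊=(3.2090,5.5195) cross=47.825; C₋=(2.3352,-4.4250) cross=-47.825
θ=123°:   branch - wants cross < 0 → take C=(2.3352,-4.4250) (cross=-47.825)
θ=123°: ex = (C−B)/|BC| = (0.4800,-0.8773); ey = (0.8773,0.4800)
θ=123°: P = B + -1.72·ex + -0.77·ey = (-2.0457,1.9780)
θ=301°: B = A + 1.00·(cos301°, sin301°) = (0.5150, -0.8572)
θ=301°: |BD| = 8.5281
θ=301°: circle(B,6.00) ∩ circle(D,8.00): a=2.6225, h=5.3965
θ=301°:   candidates: C₊=(2.5818,4.7756) cross=46.023; C₋=(3.6666,-5.9628) cross=-46.023
θ=301°:   branch - wants cross < 0 → take C=(3.6666,-5.9628) (cross=-46.023)
θ=301°: ex = (C−B)/|BC| = (0.5253,-0.8509); ey = (0.8509,0.5253)
θ=301°: P = B + -1.72·ex + -0.77·ey = (-1.0436,0.2020)

θ=26°: -0.41 1.80
θ=81°: -1.21 2.29
θ=123°: -2.05 1.98
θ=301°: -1.04 0.20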